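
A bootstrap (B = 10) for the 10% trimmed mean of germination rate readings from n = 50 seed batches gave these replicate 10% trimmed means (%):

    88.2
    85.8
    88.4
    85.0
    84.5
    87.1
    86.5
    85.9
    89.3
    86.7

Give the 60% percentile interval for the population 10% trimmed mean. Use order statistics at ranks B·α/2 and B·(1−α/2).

(85.0, 88.2)

Sorted replicates: 84.5, 85.0, 85.8, 85.9, 86.5, 86.7, 87.1, 88.2, 88.4, 89.3
α = 0.40; lower rank = 10 × 0.200 = 2; upper rank = 10 × 0.800 = 8.
The 2nd smallest replicate is 85.0; the 8th is 88.2.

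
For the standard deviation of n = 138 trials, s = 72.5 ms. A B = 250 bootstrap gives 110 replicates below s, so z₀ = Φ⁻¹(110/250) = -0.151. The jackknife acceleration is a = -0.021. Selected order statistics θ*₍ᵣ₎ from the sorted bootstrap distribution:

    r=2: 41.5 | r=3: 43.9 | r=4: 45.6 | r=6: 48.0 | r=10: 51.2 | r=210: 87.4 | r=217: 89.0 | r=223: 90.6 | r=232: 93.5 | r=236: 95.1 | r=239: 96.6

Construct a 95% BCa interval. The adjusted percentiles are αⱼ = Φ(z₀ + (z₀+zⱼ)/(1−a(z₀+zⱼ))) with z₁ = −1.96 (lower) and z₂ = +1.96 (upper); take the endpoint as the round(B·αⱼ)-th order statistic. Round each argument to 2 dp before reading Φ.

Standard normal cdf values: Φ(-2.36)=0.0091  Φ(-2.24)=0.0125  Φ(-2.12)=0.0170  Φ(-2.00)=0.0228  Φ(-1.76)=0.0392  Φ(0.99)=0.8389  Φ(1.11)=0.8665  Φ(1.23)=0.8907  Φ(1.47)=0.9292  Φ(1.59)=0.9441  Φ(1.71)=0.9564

Lower: z₀ + z₁ = -0.151 + (-1.960) = -2.111; 1 − a(z₀+z₁) = 1 − (-0.021)(-2.111) = 0.9557; argument = -0.151 + (-2.111)/0.9557 = -2.3599 → -2.36.
α₁ = Φ(-2.36) = 0.0091; rank = round(250 × 0.0091) = 2; θ*₍2₎ = 41.5.
Upper: z₀ + z₂ = 1.809; 1 − a(z₀+z₂) = 1.0380; argument = 1.5918 → 1.59; α₂ = 0.9441; rank = 236; θ*₍236₎ = 95.1.

(41.5, 95.1)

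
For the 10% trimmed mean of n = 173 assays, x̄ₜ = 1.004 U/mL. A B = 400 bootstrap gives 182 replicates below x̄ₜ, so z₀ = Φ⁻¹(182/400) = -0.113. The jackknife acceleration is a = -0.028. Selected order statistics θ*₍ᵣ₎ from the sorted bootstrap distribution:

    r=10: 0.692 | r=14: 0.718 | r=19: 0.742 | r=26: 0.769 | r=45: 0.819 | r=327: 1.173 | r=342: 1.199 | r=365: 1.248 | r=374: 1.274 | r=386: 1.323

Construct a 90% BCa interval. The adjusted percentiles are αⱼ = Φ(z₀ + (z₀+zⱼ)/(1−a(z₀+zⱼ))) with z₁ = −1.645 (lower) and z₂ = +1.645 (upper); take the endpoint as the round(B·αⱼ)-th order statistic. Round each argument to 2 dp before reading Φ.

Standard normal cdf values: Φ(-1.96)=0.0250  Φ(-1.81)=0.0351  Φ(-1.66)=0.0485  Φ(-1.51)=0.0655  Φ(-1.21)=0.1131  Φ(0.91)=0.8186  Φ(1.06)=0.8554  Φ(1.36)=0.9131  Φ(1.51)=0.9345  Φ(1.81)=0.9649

(0.692, 1.248)

Lower: z₀ + z₁ = -0.113 + (-1.645) = -1.758; 1 − a(z₀+z₁) = 1 − (-0.028)(-1.758) = 0.9508; argument = -0.113 + (-1.758)/0.9508 = -1.9620 → -1.96.
α₁ = Φ(-1.96) = 0.0250; rank = round(400 × 0.0250) = 10; θ*₍10₎ = 0.692.
Upper: z₀ + z₂ = 1.532; 1 − a(z₀+z₂) = 1.0429; argument = 1.3560 → 1.36; α₂ = 0.9131; rank = 365; θ*₍365₎ = 1.248.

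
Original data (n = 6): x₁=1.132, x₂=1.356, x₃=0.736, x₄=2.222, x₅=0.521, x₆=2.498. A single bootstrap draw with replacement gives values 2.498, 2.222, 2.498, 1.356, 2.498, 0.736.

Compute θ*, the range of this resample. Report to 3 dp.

θ* = 1.762

Range = 2.498 − 0.736 = 1.762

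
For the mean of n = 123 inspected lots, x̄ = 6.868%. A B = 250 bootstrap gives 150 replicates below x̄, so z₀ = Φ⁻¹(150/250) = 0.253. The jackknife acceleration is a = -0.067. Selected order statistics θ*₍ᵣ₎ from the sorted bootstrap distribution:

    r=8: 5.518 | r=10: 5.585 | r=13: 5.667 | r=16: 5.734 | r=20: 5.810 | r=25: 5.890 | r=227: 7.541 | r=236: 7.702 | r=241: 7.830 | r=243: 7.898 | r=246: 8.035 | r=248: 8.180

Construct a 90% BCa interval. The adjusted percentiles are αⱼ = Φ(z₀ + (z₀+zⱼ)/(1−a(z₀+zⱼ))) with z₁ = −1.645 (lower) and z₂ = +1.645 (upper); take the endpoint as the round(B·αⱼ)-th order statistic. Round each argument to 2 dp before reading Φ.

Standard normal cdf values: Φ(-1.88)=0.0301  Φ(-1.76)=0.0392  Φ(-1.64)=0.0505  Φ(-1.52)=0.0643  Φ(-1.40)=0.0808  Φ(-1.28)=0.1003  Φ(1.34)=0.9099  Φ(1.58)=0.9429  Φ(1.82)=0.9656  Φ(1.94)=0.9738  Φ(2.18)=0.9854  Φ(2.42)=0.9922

(5.890, 7.898)

Lower: z₀ + z₁ = 0.253 + (-1.645) = -1.392; 1 − a(z₀+z₁) = 1 − (-0.067)(-1.392) = 0.9067; argument = 0.253 + (-1.392)/0.9067 = -1.2822 → -1.28.
α₁ = Φ(-1.28) = 0.1003; rank = round(250 × 0.1003) = 25; θ*₍25₎ = 5.890.
Upper: z₀ + z₂ = 1.898; 1 − a(z₀+z₂) = 1.1272; argument = 1.9369 → 1.94; α₂ = 0.9738; rank = 243; θ*₍243₎ = 7.898.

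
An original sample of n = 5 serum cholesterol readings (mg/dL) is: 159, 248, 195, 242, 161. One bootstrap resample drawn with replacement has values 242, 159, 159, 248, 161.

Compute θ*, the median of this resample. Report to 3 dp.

Sorted: 159, 159, 161, 242, 248
Median = middle value = 161.000

θ* = 161.000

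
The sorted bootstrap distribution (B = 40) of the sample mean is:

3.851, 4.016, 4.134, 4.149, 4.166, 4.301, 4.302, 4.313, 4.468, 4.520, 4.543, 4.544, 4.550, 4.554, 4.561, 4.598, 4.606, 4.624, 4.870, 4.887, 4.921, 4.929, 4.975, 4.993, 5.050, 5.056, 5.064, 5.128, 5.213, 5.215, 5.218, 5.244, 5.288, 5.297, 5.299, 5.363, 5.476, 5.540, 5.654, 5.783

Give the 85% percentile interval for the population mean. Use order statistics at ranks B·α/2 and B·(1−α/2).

(4.134, 5.476)

α = 0.15; lower rank = 40 × 0.075 = 3; upper rank = 40 × 0.925 = 37.
The 3rd smallest replicate is 4.134; the 37th is 5.476.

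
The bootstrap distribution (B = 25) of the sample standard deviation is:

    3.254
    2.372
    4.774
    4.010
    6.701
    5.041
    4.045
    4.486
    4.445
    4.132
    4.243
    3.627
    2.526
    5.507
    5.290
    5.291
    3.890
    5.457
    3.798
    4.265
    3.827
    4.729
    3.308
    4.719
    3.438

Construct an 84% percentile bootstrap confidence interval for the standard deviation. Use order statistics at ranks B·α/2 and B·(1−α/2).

(2.526, 5.457)

Sorted replicates: 2.372, 2.526, 3.254, 3.308, 3.438, 3.627, 3.798, 3.827, 3.890, 4.010, 4.045, 4.132, 4.243, 4.265, 4.445, 4.486, 4.719, 4.729, 4.774, 5.041, 5.290, 5.291, 5.457, 5.507, 6.701
α = 0.16; lower rank = 25 × 0.080 = 2; upper rank = 25 × 0.920 = 23.
The 2nd smallest replicate is 2.526; the 23rd is 5.457.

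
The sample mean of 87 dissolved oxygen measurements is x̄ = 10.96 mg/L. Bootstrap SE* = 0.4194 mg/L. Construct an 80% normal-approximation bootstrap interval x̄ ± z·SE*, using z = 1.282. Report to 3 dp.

(10.422, 11.498)

Margin = 1.282 × 0.4194 = 0.5377
Interval: 10.96 ± 0.5377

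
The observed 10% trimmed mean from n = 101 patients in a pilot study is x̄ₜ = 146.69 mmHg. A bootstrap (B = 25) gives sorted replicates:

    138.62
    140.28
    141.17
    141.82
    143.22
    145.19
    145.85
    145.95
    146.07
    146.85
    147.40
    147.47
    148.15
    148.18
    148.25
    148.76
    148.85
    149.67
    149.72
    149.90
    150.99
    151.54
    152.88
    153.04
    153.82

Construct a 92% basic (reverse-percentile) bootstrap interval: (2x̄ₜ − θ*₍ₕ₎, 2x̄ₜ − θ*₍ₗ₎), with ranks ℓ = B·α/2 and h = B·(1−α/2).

Percentile endpoints at ranks 1 and 24: θ*₍1₎ = 138.62, θ*₍24₎ = 153.04.
Basic interval reflects these around x̄ₜ:
  lower = 2 × 146.69 − 153.04 = 140.34
  upper = 2 × 146.69 − 138.62 = 154.76

(140.34, 154.76)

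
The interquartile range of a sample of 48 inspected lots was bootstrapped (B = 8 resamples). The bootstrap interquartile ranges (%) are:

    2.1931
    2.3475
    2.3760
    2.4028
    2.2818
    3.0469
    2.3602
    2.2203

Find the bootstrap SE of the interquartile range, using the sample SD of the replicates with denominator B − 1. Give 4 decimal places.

Bootstrap SE is the standard deviation of the 8 replicate interquartile ranges.
Mean of replicates: (2.1931 + 2.3475 + 2.3760 + 2.4028 + 2.2818 + 3.0469 + 2.3602 + 2.2203) / 8 = 19.228600 / 8 = 2.403575
Sum of squared deviations: (−0.210475)² + (−0.056075)² + (−0.027575)² + (−0.000775)² + (−0.121775)² + (+0.643325)² + (−0.043375)² + (−0.183275)² = 0.512372
Variance = 0.512372 / 7 = 0.073196
SE* = √0.073196

SE* = 0.2705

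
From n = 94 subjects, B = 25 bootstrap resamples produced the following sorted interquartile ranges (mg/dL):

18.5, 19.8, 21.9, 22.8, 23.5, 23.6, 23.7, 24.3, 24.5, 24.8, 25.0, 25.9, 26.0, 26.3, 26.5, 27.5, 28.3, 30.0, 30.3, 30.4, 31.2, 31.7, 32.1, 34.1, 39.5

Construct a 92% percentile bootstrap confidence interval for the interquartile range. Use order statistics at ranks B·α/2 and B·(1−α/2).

(18.5, 34.1)

α = 0.08; lower rank = 25 × 0.040 = 1; upper rank = 25 × 0.960 = 24.
The 1st smallest replicate is 18.5; the 24th is 34.1.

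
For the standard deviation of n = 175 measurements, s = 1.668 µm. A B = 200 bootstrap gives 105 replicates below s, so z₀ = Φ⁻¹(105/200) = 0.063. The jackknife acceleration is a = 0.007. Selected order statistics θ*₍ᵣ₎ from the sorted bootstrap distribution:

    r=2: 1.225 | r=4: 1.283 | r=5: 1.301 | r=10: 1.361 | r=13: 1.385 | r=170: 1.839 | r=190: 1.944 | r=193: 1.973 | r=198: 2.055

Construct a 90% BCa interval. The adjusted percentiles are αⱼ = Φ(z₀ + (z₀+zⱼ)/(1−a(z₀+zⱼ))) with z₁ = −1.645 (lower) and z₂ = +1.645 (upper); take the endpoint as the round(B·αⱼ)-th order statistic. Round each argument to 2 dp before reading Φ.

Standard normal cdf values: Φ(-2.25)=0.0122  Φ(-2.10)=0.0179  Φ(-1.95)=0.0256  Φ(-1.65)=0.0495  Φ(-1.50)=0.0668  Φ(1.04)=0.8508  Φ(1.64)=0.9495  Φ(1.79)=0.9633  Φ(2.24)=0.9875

(1.385, 1.973)

Lower: z₀ + z₁ = 0.063 + (-1.645) = -1.582; 1 − a(z₀+z₁) = 1 − (0.007)(-1.582) = 1.0111; argument = 0.063 + (-1.582)/1.0111 = -1.5017 → -1.50.
α₁ = Φ(-1.50) = 0.0668; rank = round(200 × 0.0668) = 13; θ*₍13₎ = 1.385.
Upper: z₀ + z₂ = 1.708; 1 − a(z₀+z₂) = 0.9880; argument = 1.7917 → 1.79; α₂ = 0.9633; rank = 193; θ*₍193₎ = 1.973.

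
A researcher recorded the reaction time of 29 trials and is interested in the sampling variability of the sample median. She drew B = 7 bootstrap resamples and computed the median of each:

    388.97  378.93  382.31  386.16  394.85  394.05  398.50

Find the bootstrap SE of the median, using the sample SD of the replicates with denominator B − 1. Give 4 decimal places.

Bootstrap SE is the standard deviation of the 7 replicate medians.
Mean of replicates: (388.97 + 378.93 + 382.31 + 386.16 + 394.85 + 394.05 + 398.50) / 7 = 2723.77000 / 7 = 389.11000
Sum of squared deviations: (−0.14000)² + (−10.18000)² + (−6.80000)² + (−2.95000)² + (+5.74000)² + (+4.94000)² + (+9.39000)² = 304.11780
Variance = 304.11780 / 6 = 50.68630
SE* = √50.68630

SE* = 7.1194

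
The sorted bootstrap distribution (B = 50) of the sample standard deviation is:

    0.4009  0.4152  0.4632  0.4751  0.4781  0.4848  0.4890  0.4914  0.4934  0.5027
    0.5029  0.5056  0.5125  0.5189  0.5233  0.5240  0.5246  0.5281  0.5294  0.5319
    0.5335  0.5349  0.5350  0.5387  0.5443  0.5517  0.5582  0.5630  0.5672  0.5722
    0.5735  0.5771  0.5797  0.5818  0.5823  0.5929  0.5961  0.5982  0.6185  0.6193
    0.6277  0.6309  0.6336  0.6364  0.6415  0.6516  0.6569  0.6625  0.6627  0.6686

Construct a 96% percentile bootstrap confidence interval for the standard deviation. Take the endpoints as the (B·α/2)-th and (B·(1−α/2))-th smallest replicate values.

(0.4009, 0.6627)

α = 0.04; lower rank = 50 × 0.020 = 1; upper rank = 50 × 0.980 = 49.
The 1st smallest replicate is 0.4009; the 49th is 0.6627.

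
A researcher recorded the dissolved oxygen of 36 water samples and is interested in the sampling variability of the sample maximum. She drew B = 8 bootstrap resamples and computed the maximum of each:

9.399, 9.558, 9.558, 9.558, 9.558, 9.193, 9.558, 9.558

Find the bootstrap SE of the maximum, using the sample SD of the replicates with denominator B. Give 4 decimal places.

Bootstrap SE is the standard deviation of the 8 replicate maximums.
Mean of replicates: (9.399 + 9.558 + 9.558 + 9.558 + 9.558 + 9.193 + 9.558 + 9.558) / 8 = 75.94000 / 8 = 9.49250
Sum of squared deviations: (−0.09350)² + (+0.06550)² + (+0.06550)² + (+0.06550)² + (+0.06550)² + (−0.29950)² + (+0.06550)² + (+0.06550)² = 0.12418
Variance = 0.12418 / 8 = 0.01552
SE* = √0.01552

SE* = 0.1246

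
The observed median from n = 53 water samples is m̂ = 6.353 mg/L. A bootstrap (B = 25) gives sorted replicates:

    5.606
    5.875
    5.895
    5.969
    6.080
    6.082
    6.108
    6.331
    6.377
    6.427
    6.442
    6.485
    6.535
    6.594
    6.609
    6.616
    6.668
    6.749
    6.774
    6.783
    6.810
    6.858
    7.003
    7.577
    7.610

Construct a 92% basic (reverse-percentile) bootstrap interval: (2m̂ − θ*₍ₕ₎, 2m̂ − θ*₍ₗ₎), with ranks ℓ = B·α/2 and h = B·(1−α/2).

Percentile endpoints at ranks 1 and 24: θ*₍1₎ = 5.606, θ*₍24₎ = 7.577.
Basic interval reflects these around m̂:
  lower = 2 × 6.353 − 7.577 = 5.129
  upper = 2 × 6.353 − 5.606 = 7.100

(5.129, 7.100)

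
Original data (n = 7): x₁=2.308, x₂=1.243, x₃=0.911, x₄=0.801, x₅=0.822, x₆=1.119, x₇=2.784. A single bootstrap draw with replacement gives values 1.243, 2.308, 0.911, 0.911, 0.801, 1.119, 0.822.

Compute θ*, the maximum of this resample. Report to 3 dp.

Maximum = 2.308

θ* = 2.308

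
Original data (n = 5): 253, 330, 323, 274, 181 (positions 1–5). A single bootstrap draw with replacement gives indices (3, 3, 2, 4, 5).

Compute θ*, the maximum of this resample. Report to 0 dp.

θ* = 330

Resample values: 323, 323, 330, 274, 181.
Maximum = 330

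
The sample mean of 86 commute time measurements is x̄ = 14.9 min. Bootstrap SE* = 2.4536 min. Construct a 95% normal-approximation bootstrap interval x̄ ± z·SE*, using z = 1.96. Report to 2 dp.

(10.09, 19.71)

Margin = 1.96 × 2.4536 = 4.809
Interval: 14.9 ± 4.809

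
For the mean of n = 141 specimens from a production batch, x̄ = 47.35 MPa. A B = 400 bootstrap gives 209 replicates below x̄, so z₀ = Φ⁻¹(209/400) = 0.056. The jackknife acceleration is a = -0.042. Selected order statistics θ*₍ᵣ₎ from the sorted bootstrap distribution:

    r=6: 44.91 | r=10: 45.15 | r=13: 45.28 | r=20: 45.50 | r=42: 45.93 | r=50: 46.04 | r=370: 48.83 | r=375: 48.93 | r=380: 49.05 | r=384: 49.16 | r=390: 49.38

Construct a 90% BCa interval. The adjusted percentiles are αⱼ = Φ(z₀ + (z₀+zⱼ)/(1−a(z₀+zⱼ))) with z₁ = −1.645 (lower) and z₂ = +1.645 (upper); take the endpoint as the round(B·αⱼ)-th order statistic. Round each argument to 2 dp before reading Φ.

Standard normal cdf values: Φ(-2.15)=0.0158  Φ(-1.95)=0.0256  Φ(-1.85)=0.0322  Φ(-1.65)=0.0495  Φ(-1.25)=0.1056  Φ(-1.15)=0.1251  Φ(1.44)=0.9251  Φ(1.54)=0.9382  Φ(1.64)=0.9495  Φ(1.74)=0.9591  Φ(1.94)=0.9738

(45.50, 49.05)

Lower: z₀ + z₁ = 0.056 + (-1.645) = -1.589; 1 − a(z₀+z₁) = 1 − (-0.042)(-1.589) = 0.9333; argument = 0.056 + (-1.589)/0.9333 = -1.6466 → -1.65.
α₁ = Φ(-1.65) = 0.0495; rank = round(400 × 0.0495) = 20; θ*₍20₎ = 45.50.
Upper: z₀ + z₂ = 1.701; 1 − a(z₀+z₂) = 1.0714; argument = 1.6436 → 1.64; α₂ = 0.9495; rank = 380; θ*₍380₎ = 49.05.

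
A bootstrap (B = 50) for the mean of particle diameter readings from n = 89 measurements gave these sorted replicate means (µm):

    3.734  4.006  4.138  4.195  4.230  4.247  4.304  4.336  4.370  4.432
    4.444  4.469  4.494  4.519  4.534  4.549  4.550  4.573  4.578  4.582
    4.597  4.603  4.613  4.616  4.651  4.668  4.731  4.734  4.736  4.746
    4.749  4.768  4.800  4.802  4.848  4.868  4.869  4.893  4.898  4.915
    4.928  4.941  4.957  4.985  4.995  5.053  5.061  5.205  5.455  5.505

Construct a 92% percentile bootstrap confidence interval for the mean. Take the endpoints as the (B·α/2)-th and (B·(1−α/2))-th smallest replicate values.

(4.006, 5.205)

α = 0.08; lower rank = 50 × 0.040 = 2; upper rank = 50 × 0.960 = 48.
The 2nd smallest replicate is 4.006; the 48th is 5.205.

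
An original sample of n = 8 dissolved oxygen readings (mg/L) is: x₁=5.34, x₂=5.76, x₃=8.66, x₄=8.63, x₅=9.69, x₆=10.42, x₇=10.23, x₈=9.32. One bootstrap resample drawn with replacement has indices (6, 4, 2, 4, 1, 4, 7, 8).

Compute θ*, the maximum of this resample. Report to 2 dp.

Resample values: 10.42, 8.63, 5.76, 8.63, 5.34, 8.63, 10.23, 9.32.
Maximum = 10.42

θ* = 10.42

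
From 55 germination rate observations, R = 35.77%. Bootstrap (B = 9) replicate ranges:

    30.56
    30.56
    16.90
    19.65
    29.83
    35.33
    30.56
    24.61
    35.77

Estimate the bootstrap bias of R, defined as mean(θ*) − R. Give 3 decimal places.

bias = −7.573

mean(θ*) = (30.56 + 30.56 + 16.90 + 19.65 + 29.83 + 35.33 + 30.56 + 24.61 + 35.77) / 9 = 28.1967
bias = 28.1967 − 35.77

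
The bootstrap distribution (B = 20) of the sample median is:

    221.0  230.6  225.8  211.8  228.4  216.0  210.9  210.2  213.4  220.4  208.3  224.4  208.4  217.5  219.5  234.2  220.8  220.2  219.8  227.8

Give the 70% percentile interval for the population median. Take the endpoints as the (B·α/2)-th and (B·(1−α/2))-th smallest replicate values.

Sorted replicates: 208.3, 208.4, 210.2, 210.9, 211.8, 213.4, 216.0, 217.5, 219.5, 219.8, 220.2, 220.4, 220.8, 221.0, 224.4, 225.8, 227.8, 228.4, 230.6, 234.2
α = 0.30; lower rank = 20 × 0.150 = 3; upper rank = 20 × 0.850 = 17.
The 3rd smallest replicate is 210.2; the 17th is 227.8.

(210.2, 227.8)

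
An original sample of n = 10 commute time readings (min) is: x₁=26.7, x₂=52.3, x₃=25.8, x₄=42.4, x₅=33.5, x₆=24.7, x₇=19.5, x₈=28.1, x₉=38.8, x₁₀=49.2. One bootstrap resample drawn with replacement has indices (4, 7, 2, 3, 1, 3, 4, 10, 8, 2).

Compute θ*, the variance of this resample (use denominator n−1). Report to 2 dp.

θ* = 157.19

Resample values: 42.4, 19.5, 52.3, 25.8, 26.7, 25.8, 42.4, 49.2, 28.1, 52.3.
Mean = 36.4500; sum of squared deviations = 1414.7450
s² = 1414.7450 / 9 = 157.1939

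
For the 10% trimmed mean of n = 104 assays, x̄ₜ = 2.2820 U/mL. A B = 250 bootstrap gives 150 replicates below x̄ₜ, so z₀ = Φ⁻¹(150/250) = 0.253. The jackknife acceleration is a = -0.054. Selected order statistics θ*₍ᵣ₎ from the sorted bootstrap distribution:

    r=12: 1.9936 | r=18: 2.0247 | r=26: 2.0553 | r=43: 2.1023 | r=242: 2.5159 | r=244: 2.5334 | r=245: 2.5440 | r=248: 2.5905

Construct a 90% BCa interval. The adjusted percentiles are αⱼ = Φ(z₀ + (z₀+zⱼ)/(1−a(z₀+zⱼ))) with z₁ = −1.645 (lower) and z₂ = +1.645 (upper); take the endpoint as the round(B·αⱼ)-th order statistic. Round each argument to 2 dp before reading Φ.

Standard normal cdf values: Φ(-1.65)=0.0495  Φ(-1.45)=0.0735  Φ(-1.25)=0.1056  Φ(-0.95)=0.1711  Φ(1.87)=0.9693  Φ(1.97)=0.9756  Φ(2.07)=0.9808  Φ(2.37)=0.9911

Lower: z₀ + z₁ = 0.253 + (-1.645) = -1.392; 1 − a(z₀+z₁) = 1 − (-0.054)(-1.392) = 0.9248; argument = 0.253 + (-1.392)/0.9248 = -1.2521 → -1.25.
α₁ = Φ(-1.25) = 0.1056; rank = round(250 × 0.1056) = 26; θ*₍26₎ = 2.0553.
Upper: z₀ + z₂ = 1.898; 1 − a(z₀+z₂) = 1.1025; argument = 1.9746 → 1.97; α₂ = 0.9756; rank = 244; θ*₍244₎ = 2.5334.

(2.0553, 2.5334)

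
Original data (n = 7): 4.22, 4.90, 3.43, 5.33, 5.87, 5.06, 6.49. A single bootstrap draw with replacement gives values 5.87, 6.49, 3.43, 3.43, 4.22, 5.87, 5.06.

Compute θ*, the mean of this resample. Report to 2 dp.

Mean = (5.87 + 6.49 + 3.43 + 3.43 + 4.22 + 5.87 + 5.06) / 7 = 34.370 / 7 = 4.91

θ* = 4.91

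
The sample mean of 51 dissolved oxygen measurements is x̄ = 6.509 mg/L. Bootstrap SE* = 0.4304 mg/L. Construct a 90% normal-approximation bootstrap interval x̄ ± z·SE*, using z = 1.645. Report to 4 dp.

Margin = 1.645 × 0.4304 = 0.70801
Interval: 6.509 ± 0.70801

(5.8010, 7.2170)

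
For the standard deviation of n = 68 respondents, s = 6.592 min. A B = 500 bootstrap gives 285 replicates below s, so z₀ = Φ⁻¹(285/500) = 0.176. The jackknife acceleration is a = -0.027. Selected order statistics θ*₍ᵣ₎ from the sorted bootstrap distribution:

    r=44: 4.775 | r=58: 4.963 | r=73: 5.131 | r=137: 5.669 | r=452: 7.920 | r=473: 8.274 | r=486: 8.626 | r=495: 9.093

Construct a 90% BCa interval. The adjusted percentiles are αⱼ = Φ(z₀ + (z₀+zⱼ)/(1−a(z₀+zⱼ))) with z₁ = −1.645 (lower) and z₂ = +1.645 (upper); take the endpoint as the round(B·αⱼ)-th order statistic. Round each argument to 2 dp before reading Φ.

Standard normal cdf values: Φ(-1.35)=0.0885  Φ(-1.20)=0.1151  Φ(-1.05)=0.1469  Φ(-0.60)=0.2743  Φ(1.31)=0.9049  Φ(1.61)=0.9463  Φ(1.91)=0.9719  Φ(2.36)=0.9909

Lower: z₀ + z₁ = 0.176 + (-1.645) = -1.469; 1 − a(z₀+z₁) = 1 − (-0.027)(-1.469) = 0.9603; argument = 0.176 + (-1.469)/0.9603 = -1.3537 → -1.35.
α₁ = Φ(-1.35) = 0.0885; rank = round(500 × 0.0885) = 44; θ*₍44₎ = 4.775.
Upper: z₀ + z₂ = 1.821; 1 − a(z₀+z₂) = 1.0492; argument = 1.9117 → 1.91; α₂ = 0.9719; rank = 486; θ*₍486₎ = 8.626.

(4.775, 8.626)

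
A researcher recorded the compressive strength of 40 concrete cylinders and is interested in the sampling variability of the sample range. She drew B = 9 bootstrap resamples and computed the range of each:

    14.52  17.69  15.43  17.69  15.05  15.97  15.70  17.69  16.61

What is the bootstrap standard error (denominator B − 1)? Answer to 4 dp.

Bootstrap SE is the standard deviation of the 9 replicate ranges.
Mean of replicates: (14.52 + 17.69 + 15.43 + 17.69 + 15.05 + 15.97 + 15.70 + 17.69 + 16.61) / 9 = 146.35000 / 9 = 16.26111
Sum of squared deviations: (−1.74111)² + (+1.42889)² + (−0.83111)² + (+1.42889)² + (−1.21111)² + (−0.29111)² + (−0.56111)² + (+1.42889)² + (+0.34889)² = 11.83549
Variance = 11.83549 / 8 = 1.47944
SE* = √1.47944

SE* = 1.2163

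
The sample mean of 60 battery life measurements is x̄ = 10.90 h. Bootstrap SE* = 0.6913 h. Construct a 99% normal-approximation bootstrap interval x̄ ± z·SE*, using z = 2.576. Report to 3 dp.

(9.119, 12.681)

Margin = 2.576 × 0.6913 = 1.7808
Interval: 10.90 ± 1.7808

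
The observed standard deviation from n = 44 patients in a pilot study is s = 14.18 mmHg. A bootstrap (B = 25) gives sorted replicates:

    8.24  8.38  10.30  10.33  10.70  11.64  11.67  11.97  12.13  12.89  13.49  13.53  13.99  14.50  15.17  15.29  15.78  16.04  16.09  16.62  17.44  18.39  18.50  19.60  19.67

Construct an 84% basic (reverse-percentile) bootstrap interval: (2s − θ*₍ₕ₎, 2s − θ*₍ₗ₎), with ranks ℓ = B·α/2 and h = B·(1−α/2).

(9.86, 19.98)

Percentile endpoints at ranks 2 and 23: θ*₍2₎ = 8.38, θ*₍23₎ = 18.50.
Basic interval reflects these around s:
  lower = 2 × 14.18 − 18.50 = 9.86
  upper = 2 × 14.18 − 8.38 = 19.98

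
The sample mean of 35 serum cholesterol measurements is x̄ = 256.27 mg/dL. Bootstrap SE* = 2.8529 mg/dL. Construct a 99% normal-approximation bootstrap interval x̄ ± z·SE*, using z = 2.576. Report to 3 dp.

(248.921, 263.619)

Margin = 2.576 × 2.8529 = 7.3491
Interval: 256.27 ± 7.3491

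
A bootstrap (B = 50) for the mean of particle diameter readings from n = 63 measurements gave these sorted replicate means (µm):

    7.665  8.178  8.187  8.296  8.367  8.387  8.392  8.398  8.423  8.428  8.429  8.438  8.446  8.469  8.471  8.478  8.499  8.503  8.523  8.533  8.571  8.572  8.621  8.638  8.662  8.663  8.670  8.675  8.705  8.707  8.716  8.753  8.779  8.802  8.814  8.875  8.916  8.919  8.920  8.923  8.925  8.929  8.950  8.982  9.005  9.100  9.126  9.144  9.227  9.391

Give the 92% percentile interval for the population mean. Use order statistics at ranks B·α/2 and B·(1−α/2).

(8.178, 9.144)

α = 0.08; lower rank = 50 × 0.040 = 2; upper rank = 50 × 0.960 = 48.
The 2nd smallest replicate is 8.178; the 48th is 9.144.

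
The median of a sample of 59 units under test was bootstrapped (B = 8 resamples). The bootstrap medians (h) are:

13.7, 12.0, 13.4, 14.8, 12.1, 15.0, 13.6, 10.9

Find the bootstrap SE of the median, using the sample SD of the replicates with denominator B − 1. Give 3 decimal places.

Bootstrap SE is the standard deviation of the 8 replicate medians.
Mean of replicates: (13.7 + 12.0 + 13.4 + 14.8 + 12.1 + 15.0 + 13.6 + 10.9) / 8 = 105.5000 / 8 = 13.1875
Sum of squared deviations: (+0.5125)² + (−1.1875)² + (+0.2125)² + (+1.6125)² + (−1.0875)² + (+1.8125)² + (+0.4125)² + (−2.2875)² = 14.1888
Variance = 14.1888 / 7 = 2.0270
SE* = √2.0270

SE* = 1.424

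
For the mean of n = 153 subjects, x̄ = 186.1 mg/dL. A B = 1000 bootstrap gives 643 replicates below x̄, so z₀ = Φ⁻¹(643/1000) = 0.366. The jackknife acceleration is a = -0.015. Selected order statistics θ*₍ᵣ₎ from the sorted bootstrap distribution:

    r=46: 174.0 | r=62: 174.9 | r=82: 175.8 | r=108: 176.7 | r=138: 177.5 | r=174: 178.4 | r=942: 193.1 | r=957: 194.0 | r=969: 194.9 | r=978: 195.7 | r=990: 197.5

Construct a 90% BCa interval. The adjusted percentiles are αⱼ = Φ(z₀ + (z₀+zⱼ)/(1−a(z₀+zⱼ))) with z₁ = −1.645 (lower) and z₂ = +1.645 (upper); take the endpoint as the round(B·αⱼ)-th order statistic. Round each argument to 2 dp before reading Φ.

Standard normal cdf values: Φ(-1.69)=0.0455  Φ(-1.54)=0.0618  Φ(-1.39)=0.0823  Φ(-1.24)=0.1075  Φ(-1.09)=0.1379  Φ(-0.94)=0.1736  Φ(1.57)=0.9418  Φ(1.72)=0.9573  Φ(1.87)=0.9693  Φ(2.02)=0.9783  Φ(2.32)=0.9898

(178.4, 197.5)

Lower: z₀ + z₁ = 0.366 + (-1.645) = -1.279; 1 − a(z₀+z₁) = 1 − (-0.015)(-1.279) = 0.9808; argument = 0.366 + (-1.279)/0.9808 = -0.9380 → -0.94.
α₁ = Φ(-0.94) = 0.1736; rank = round(1000 × 0.1736) = 174; θ*₍174₎ = 178.4.
Upper: z₀ + z₂ = 2.011; 1 − a(z₀+z₂) = 1.0302; argument = 2.3181 → 2.32; α₂ = 0.9898; rank = 990; θ*₍990₎ = 197.5.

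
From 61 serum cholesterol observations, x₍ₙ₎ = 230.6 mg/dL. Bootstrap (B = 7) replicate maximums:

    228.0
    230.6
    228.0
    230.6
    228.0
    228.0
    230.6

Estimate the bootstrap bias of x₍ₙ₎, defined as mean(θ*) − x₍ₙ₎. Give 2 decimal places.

mean(θ*) = (228.0 + 230.6 + 228.0 + 230.6 + 228.0 + 228.0 + 230.6) / 7 = 229.114
bias = 229.114 − 230.6

bias = −1.49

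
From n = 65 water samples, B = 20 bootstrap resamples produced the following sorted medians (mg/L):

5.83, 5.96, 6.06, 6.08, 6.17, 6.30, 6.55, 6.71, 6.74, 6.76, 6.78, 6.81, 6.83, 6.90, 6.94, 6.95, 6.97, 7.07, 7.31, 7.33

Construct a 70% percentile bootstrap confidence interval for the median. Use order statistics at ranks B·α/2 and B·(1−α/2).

(6.06, 6.97)

α = 0.30; lower rank = 20 × 0.150 = 3; upper rank = 20 × 0.850 = 17.
The 3rd smallest replicate is 6.06; the 17th is 6.97.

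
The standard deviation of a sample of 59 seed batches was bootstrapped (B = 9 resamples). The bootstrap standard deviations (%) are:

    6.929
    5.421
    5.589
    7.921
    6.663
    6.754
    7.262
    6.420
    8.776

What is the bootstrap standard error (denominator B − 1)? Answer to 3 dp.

SE* = 1.054

Bootstrap SE is the standard deviation of the 9 replicate standard deviations.
Mean of replicates: (6.929 + 5.421 + 5.589 + 7.921 + 6.663 + 6.754 + 7.262 + 6.420 + 8.776) / 9 = 61.7350 / 9 = 6.8594
Sum of squared deviations: (+0.0696)² + (−1.4384)² + (−1.2704)² + (+1.0616)² + (−0.1964)² + (−0.1054)² + (+0.4026)² + (−0.4394)² + (+1.9166)² = 8.8929
Variance = 8.8929 / 8 = 1.1116
SE* = √1.1116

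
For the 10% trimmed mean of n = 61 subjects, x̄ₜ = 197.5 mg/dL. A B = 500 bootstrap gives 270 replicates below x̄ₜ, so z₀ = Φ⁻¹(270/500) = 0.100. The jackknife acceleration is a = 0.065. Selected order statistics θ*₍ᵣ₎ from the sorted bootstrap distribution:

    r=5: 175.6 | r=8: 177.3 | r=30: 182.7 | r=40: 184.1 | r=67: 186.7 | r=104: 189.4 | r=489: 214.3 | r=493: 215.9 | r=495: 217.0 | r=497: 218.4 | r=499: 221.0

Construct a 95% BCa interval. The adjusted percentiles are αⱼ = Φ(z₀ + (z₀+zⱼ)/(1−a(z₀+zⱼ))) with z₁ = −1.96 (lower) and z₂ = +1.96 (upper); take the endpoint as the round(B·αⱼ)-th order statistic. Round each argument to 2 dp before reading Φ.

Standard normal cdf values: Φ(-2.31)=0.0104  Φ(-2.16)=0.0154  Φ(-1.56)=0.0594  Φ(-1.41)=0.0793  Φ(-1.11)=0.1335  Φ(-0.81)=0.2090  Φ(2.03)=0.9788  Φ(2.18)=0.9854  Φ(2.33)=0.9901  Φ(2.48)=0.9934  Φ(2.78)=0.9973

Lower: z₀ + z₁ = 0.100 + (-1.960) = -1.860; 1 − a(z₀+z₁) = 1 − (0.065)(-1.860) = 1.1209; argument = 0.100 + (-1.860)/1.1209 = -1.5594 → -1.56.
α₁ = Φ(-1.56) = 0.0594; rank = round(500 × 0.0594) = 30; θ*₍30₎ = 182.7.
Upper: z₀ + z₂ = 2.060; 1 − a(z₀+z₂) = 0.8661; argument = 2.4785 → 2.48; α₂ = 0.9934; rank = 497; θ*₍497₎ = 218.4.

(182.7, 218.4)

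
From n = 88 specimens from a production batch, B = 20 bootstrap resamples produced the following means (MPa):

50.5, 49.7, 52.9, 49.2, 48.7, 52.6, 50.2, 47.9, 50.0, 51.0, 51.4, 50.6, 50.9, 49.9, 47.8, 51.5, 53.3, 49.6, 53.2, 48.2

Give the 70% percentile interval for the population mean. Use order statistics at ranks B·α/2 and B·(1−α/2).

(48.2, 52.6)

Sorted replicates: 47.8, 47.9, 48.2, 48.7, 49.2, 49.6, 49.7, 49.9, 50.0, 50.2, 50.5, 50.6, 50.9, 51.0, 51.4, 51.5, 52.6, 52.9, 53.2, 53.3
α = 0.30; lower rank = 20 × 0.150 = 3; upper rank = 20 × 0.850 = 17.
The 3rd smallest replicate is 48.2; the 17th is 52.6.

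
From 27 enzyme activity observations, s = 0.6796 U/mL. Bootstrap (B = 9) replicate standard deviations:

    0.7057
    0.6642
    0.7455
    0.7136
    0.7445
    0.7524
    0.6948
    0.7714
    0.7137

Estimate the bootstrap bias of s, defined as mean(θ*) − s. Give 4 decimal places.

mean(θ*) = (0.7057 + 0.6642 + 0.7455 + 0.7136 + 0.7445 + 0.7524 + 0.6948 + 0.7714 + 0.7137) / 9 = 0.72287
bias = 0.72287 − 0.6796

bias = +0.0433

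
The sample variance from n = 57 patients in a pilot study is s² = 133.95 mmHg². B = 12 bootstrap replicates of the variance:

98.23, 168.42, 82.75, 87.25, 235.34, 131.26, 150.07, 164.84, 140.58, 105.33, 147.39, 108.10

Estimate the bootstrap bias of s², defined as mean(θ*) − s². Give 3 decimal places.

mean(θ*) = (98.23 + 168.42 + 82.75 + 87.25 + 235.34 + 131.26 + 150.07 + 164.84 + 140.58 + 105.33 + 147.39 + 108.10) / 12 = 134.9633
bias = 134.9633 − 133.95

bias = +1.013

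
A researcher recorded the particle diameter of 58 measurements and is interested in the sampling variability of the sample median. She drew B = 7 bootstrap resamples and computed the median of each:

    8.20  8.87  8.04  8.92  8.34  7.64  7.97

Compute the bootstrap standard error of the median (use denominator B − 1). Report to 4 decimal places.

Bootstrap SE is the standard deviation of the 7 replicate medians.
Mean of replicates: (8.20 + 8.87 + 8.04 + 8.92 + 8.34 + 7.64 + 7.97) / 7 = 57.98000 / 7 = 8.28286
Sum of squared deviations: (−0.08286)² + (+0.58714)² + (−0.24286)² + (+0.63714)² + (+0.05714)² + (−0.64286)² + (−0.31286)² = 1.33094
Variance = 1.33094 / 6 = 0.22182
SE* = √0.22182

SE* = 0.4710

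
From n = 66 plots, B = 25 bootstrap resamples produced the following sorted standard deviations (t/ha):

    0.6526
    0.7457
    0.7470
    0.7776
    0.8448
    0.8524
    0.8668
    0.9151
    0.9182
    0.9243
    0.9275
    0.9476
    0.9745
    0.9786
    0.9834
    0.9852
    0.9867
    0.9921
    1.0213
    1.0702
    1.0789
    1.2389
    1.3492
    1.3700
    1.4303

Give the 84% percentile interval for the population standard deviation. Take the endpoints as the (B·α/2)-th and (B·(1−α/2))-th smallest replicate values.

α = 0.16; lower rank = 25 × 0.080 = 2; upper rank = 25 × 0.920 = 23.
The 2nd smallest replicate is 0.7457; the 23rd is 1.3492.

(0.7457, 1.3492)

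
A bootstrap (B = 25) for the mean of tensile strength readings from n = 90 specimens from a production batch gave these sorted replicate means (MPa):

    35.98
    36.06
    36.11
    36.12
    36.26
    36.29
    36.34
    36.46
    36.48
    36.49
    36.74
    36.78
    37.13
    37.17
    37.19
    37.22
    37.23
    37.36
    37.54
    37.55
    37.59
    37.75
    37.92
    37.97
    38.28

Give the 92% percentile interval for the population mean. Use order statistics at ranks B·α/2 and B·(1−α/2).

α = 0.08; lower rank = 25 × 0.040 = 1; upper rank = 25 × 0.960 = 24.
The 1st smallest replicate is 35.98; the 24th is 37.97.

(35.98, 37.97)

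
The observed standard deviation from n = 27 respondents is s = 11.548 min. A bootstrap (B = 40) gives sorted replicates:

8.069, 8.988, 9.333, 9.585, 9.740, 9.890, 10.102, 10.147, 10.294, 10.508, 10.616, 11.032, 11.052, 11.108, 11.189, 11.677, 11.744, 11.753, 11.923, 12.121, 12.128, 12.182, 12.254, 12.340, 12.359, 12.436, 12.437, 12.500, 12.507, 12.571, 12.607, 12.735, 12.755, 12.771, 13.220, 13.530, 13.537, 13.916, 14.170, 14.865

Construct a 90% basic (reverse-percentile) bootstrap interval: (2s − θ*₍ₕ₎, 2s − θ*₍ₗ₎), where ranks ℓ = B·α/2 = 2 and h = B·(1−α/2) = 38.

(9.180, 14.108)

Percentile endpoints at ranks 2 and 38: θ*₍2₎ = 8.988, θ*₍38₎ = 13.916.
Basic interval reflects these around s:
  lower = 2 × 11.548 − 13.916 = 9.180
  upper = 2 × 11.548 − 8.988 = 14.108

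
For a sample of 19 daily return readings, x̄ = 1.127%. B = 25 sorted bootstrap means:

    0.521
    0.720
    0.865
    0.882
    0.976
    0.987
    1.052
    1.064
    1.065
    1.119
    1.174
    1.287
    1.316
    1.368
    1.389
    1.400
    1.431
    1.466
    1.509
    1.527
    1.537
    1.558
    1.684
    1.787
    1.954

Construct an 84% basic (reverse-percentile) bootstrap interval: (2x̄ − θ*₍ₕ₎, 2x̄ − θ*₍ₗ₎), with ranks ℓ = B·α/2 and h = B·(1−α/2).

Percentile endpoints at ranks 2 and 23: θ*₍2₎ = 0.720, θ*₍23₎ = 1.684.
Basic interval reflects these around x̄:
  lower = 2 × 1.127 − 1.684 = 0.570
  upper = 2 × 1.127 − 0.720 = 1.534

(0.570, 1.534)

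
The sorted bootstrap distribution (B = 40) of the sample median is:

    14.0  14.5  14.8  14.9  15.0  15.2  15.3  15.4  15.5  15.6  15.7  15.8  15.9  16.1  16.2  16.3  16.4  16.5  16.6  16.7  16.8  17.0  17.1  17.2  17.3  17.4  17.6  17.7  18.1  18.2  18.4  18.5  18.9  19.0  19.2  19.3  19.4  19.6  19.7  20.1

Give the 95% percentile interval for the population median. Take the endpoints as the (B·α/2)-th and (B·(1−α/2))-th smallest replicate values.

(14.0, 19.7)

α = 0.05; lower rank = 40 × 0.025 = 1; upper rank = 40 × 0.975 = 39.
The 1st smallest replicate is 14.0; the 39th is 19.7.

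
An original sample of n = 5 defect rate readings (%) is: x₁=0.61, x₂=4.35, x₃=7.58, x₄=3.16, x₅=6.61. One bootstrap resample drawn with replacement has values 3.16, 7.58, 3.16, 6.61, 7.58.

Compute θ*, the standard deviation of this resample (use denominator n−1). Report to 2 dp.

Mean = 5.6180; sum of squared deviations = 20.7665
s² = 20.7665 / 4 = 5.1916
s = √5.1916 = 2.28

θ* = 2.28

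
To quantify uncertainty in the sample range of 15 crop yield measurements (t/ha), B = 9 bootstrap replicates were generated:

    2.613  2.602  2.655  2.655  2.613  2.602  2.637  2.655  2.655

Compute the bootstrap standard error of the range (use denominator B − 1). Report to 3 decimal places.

Bootstrap SE is the standard deviation of the 9 replicate ranges.
Mean of replicates: (2.613 + 2.602 + 2.655 + 2.655 + 2.613 + 2.602 + 2.637 + 2.655 + 2.655) / 9 = 23.6870 / 9 = 2.6319
Sum of squared deviations: (−0.0189)² + (−0.0299)² + (+0.0231)² + (+0.0231)² + (−0.0189)² + (−0.0299)² + (+0.0051)² + (+0.0231)² + (+0.0231)² = 0.0047
Variance = 0.0047 / 8 = 0.0006
SE* = √0.0006

SE* = 0.024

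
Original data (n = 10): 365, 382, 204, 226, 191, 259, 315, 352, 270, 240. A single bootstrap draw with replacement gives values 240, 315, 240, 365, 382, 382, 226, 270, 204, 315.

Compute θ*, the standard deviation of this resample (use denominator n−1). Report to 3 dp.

Mean = 293.9000; sum of squared deviations = 40542.9000
s² = 40542.9000 / 9 = 4504.7667
s = √4504.7667 = 67.118

θ* = 67.118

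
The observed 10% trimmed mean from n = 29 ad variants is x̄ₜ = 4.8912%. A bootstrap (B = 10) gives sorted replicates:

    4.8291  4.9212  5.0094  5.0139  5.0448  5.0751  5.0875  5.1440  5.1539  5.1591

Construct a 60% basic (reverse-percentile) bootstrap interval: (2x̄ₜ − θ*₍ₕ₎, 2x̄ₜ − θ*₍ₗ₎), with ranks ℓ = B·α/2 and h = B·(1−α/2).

Percentile endpoints at ranks 2 and 8: θ*₍2₎ = 4.9212, θ*₍8₎ = 5.1440.
Basic interval reflects these around x̄ₜ:
  lower = 2 × 4.8912 − 5.1440 = 4.6384
  upper = 2 × 4.8912 − 4.9212 = 4.8612

(4.6384, 4.8612)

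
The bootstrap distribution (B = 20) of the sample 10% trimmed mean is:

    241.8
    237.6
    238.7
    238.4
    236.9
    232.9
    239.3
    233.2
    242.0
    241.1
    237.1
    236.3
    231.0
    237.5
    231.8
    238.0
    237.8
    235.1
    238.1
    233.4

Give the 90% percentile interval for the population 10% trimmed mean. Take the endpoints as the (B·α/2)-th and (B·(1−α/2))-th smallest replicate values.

Sorted replicates: 231.0, 231.8, 232.9, 233.2, 233.4, 235.1, 236.3, 236.9, 237.1, 237.5, 237.6, 237.8, 238.0, 238.1, 238.4, 238.7, 239.3, 241.1, 241.8, 242.0
α = 0.10; lower rank = 20 × 0.050 = 1; upper rank = 20 × 0.950 = 19.
The 1st smallest replicate is 231.0; the 19th is 241.8.

(231.0, 241.8)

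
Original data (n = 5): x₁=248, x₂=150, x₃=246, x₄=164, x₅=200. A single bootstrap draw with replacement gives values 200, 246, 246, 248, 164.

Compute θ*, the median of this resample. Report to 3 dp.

Sorted: 164, 200, 246, 246, 248
Median = middle value = 246.000

θ* = 246.000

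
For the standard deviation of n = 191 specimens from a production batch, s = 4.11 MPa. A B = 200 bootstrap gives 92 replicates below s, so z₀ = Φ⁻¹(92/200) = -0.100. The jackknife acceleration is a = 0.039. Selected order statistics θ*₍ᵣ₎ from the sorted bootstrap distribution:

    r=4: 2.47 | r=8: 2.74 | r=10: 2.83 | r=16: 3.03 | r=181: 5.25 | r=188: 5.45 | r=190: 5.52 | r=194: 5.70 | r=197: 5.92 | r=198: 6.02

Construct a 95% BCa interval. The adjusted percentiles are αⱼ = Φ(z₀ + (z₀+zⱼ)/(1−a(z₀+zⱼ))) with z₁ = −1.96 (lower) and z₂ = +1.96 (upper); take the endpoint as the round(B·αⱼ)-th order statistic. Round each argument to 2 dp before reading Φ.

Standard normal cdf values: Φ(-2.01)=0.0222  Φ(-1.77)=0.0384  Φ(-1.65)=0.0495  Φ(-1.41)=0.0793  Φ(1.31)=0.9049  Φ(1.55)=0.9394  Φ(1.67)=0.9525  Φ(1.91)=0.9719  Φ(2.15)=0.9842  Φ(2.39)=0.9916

(2.47, 5.70)

Lower: z₀ + z₁ = -0.100 + (-1.960) = -2.060; 1 − a(z₀+z₁) = 1 − (0.039)(-2.060) = 1.0803; argument = -0.100 + (-2.060)/1.0803 = -2.0068 → -2.01.
α₁ = Φ(-2.01) = 0.0222; rank = round(200 × 0.0222) = 4; θ*₍4₎ = 2.47.
Upper: z₀ + z₂ = 1.860; 1 − a(z₀+z₂) = 0.9275; argument = 1.9055 → 1.91; α₂ = 0.9719; rank = 194; θ*₍194₎ = 5.70.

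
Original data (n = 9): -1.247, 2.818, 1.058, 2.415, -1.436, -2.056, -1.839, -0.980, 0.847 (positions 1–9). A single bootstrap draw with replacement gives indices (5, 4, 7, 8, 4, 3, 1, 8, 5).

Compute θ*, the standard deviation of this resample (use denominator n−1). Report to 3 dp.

θ* = 1.707

Resample values: -1.436, 2.415, -1.839, -0.980, 2.415, 1.058, -1.247, -0.980, -1.436.
Mean = -0.2256; sum of squared deviations = 23.3079
s² = 23.3079 / 8 = 2.9135
s = √2.9135 = 1.707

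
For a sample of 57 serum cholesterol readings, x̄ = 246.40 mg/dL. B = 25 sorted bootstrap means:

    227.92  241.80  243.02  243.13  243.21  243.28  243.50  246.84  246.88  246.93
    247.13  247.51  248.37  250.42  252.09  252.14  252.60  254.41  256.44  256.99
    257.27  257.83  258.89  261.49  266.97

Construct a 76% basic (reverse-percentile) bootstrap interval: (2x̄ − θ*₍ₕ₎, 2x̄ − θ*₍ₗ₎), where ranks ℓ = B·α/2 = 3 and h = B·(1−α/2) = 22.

Percentile endpoints at ranks 3 and 22: θ*₍3₎ = 243.02, θ*₍22₎ = 257.83.
Basic interval reflects these around x̄:
  lower = 2 × 246.40 − 257.83 = 234.97
  upper = 2 × 246.40 − 243.02 = 249.78

(234.97, 249.78)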